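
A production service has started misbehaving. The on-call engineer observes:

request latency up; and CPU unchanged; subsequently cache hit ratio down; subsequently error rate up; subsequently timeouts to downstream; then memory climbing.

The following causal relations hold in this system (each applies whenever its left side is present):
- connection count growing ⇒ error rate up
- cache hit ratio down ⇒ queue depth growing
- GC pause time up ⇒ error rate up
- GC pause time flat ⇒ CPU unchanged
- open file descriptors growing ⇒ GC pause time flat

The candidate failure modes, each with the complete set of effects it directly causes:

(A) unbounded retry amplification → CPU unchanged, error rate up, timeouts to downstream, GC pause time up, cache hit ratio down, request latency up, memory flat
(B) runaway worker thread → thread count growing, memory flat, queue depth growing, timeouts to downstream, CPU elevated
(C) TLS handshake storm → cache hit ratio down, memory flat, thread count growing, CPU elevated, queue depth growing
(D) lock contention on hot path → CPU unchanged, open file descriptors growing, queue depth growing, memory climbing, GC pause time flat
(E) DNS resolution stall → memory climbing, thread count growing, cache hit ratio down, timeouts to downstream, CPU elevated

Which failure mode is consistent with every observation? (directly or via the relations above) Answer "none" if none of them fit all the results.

none

Testing each hypothesis:
(A) unbounded retry amplification — request latency up +; CPU unchanged +; cache hit ratio down +; error rate up +; timeouts to downstream +; memory climbing -
(B) runaway worker thread — request latency up -; CPU unchanged -; cache hit ratio down -; error rate up -; timeouts to downstream +; memory climbing -
(C) TLS handshake storm — request latency up -; CPU unchanged -; cache hit ratio down +; error rate up -; timeouts to downstream -; memory climbing -
(D) lock contention on hot path — request latency up -; CPU unchanged +; cache hit ratio down -; error rate up -; timeouts to downstream -; memory climbing +
(E) DNS resolution stall — request latency up -; CPU unchanged -; cache hit ratio down +; error rate up -; timeouts to downstream +; memory climbing +
Every candidate fails on at least one observation.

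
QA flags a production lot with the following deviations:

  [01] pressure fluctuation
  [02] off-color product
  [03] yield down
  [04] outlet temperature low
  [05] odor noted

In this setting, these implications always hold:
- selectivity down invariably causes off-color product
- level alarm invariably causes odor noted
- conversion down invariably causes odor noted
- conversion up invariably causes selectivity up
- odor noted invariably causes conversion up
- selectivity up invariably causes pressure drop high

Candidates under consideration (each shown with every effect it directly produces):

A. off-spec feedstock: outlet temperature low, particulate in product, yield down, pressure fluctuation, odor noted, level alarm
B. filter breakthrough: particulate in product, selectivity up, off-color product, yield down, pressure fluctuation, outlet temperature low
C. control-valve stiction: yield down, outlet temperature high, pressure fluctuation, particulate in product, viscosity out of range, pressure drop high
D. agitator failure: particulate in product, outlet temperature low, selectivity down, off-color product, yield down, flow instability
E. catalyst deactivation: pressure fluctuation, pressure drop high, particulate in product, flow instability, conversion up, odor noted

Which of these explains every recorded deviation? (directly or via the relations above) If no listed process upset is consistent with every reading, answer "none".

For each candidate, compare predicted effects to what was observed:
(A) off-spec feedstock — does not account for off-color product
(B) filter breakthrough — does not account for odor noted
(C) control-valve stiction — fails on off-color product, outlet temperature low, odor noted (predicts outlet temperature high, not outlet temperature low)
(D) agitator failure — does not account for pressure fluctuation, odor noted
(E) catalyst deactivation — pressure fluctuation match; off-color product miss; yield down miss; outlet temperature low miss; odor noted match
No candidate is consistent with all observations.

none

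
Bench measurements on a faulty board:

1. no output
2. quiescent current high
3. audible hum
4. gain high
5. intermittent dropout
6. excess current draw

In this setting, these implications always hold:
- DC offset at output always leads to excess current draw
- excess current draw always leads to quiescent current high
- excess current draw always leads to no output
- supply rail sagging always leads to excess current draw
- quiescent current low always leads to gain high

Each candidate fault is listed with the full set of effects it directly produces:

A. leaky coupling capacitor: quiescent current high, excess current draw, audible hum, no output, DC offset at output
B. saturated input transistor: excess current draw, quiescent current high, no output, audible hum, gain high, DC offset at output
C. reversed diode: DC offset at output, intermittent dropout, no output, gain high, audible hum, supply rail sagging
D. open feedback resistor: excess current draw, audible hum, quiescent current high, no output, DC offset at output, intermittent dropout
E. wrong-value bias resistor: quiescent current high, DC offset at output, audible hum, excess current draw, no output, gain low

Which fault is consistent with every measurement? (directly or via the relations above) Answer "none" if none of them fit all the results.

Checking each candidate against the observations:
(A) leaky coupling capacitor — no output +; quiescent current high +; audible hum +; gain high -; intermittent dropout -; excess current draw +
(B) saturated input transistor — no output +; quiescent current high +; audible hum +; gain high +; intermittent dropout -; excess current draw +
(C) reversed diode — accounts for every observation (quiescent current high by supply rail sagging → excess current draw → quiescent current high)
(D) open feedback resistor — does not account for gain high
(E) wrong-value bias resistor — fails on gain high, intermittent dropout (predicts gain low, not gain high)
Only (C) is consistent with every observation.

C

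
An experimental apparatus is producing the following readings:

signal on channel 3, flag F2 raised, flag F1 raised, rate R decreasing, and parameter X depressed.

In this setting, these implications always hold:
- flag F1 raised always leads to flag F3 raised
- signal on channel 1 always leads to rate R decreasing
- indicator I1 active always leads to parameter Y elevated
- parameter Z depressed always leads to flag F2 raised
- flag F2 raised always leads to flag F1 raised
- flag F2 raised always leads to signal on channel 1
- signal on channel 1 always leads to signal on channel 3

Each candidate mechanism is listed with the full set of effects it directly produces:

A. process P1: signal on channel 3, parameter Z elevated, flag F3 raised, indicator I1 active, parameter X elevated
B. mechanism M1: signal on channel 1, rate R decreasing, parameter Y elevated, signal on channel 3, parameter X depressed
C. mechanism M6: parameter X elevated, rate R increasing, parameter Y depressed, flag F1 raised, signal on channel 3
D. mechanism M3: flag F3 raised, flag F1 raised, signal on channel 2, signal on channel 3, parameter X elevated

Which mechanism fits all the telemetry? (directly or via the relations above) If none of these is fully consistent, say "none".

none

Checking each candidate against the observations:
(A) process P1 — fails on flag F2 raised, flag F1 raised, rate R decreasing, parameter X depressed (predicts parameter X elevated, not parameter X depressed)
(B) mechanism M1 — does not account for flag F2 raised, flag F1 raised
(C) mechanism M6 — fails on flag F2 raised, rate R decreasing, parameter X depressed (predicts rate R increasing, not rate R decreasing; predicts parameter X elevated, not parameter X depressed)
(D) mechanism M3 — fails on flag F2 raised, rate R decreasing, parameter X depressed (predicts parameter X elevated, not parameter X depressed)
No candidate is consistent with all observations.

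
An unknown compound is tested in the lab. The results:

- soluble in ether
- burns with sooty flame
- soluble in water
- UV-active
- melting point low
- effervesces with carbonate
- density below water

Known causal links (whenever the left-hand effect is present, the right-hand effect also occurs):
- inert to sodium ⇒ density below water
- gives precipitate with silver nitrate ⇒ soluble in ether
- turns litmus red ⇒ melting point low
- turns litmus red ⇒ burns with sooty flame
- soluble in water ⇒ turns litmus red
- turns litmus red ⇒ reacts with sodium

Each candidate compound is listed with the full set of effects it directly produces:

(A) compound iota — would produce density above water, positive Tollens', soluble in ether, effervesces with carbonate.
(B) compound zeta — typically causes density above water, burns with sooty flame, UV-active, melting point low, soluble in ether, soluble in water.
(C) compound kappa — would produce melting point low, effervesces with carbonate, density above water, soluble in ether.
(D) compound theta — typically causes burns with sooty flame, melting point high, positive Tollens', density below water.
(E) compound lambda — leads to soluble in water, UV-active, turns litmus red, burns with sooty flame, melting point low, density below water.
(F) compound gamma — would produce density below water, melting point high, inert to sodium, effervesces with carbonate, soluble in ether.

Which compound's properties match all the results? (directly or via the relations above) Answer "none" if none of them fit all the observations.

Testing each hypothesis:
(A) compound iota — soluble in ether +; burns with sooty flame -; soluble in water -; UV-active -; melting point low -; effervesces with carbonate +; density below water -
(B) compound zeta — soluble in ether +; burns with sooty flame +; soluble in water +; UV-active +; melting point low +; effervesces with carbonate -; density below water -
(C) compound kappa — soluble in ether +; burns with sooty flame -; soluble in water -; UV-active -; melting point low +; effervesces with carbonate +; density below water -
(D) compound theta — soluble in ether -; burns with sooty flame +; soluble in water -; UV-active -; melting point low -; effervesces with carbonate -; density below water +
(E) compound lambda — soluble in ether -; burns with sooty flame +; soluble in water +; UV-active +; melting point low +; effervesces with carbonate -; density below water +
(F) compound gamma — fails on burns with sooty flame, soluble in water, UV-active, melting point low (predicts melting point high, not melting point low)
Every candidate fails on at least one observation.

none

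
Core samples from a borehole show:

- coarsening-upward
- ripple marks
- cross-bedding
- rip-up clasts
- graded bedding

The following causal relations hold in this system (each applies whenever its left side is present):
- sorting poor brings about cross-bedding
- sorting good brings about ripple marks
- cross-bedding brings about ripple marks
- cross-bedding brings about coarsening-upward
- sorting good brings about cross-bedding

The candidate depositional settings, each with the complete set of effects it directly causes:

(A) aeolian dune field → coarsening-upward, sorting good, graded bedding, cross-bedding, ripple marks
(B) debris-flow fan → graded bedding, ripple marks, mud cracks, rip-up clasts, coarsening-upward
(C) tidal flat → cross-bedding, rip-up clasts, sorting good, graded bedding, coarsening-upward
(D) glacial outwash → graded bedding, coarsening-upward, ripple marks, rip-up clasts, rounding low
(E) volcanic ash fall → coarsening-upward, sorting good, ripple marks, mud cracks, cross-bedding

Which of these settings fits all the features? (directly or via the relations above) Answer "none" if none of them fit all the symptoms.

C

Testing each hypothesis:
(A) aeolian dune field — coarsening-upward ✓; ripple marks ✓; cross-bedding ✓; rip-up clasts ✗; graded bedding ✓
(B) debris-flow fan — does not account for cross-bedding
(C) tidal flat — coarsening-upward ✓; ripple marks ✓ (through sorting good → ripple marks); cross-bedding ✓; rip-up clasts ✓; graded bedding ✓
(D) glacial outwash — coarsening-upward ✓; ripple marks ✓; cross-bedding ✗; rip-up clasts ✓; graded bedding ✓
(E) volcanic ash fall — does not account for rip-up clasts, graded bedding
(C) alone accounts for all the evidence.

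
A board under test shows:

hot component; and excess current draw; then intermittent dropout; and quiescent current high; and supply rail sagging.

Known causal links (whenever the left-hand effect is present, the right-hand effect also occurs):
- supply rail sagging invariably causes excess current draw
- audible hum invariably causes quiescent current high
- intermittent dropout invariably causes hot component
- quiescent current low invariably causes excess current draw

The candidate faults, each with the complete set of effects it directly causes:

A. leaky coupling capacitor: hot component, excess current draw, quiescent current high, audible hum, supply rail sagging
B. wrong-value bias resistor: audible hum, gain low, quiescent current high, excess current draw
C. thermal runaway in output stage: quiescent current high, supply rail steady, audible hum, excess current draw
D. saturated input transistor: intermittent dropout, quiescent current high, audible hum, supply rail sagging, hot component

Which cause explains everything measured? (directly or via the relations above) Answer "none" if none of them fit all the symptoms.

D

Testing each hypothesis:
(A) leaky coupling capacitor — does not account for intermittent dropout
(B) wrong-value bias resistor — hot component miss; excess current draw match; intermittent dropout miss; quiescent current high match; supply rail sagging miss
(C) thermal runaway in output stage — fails on hot component, intermittent dropout, supply rail sagging (predicts supply rail steady, not supply rail sagging)
(D) saturated input transistor — hot component match; excess current draw match (via supply rail sagging → excess current draw); intermittent dropout match; quiescent current high match; supply rail sagging match
(D) alone accounts for all the evidence.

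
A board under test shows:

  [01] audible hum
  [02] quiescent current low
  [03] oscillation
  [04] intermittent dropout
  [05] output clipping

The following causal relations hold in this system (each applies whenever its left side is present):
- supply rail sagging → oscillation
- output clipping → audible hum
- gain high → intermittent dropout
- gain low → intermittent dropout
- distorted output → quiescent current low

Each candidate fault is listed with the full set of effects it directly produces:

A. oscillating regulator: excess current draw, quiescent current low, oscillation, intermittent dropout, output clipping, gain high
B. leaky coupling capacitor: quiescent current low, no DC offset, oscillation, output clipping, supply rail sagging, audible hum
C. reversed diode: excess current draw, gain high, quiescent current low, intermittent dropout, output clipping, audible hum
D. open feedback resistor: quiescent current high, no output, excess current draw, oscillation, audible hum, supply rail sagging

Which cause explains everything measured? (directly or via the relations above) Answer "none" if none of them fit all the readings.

A

Per-candidate check:
(A) oscillating regulator — accounts for every observation (audible hum via output clipping → audible hum)
(B) leaky coupling capacitor — does not account for intermittent dropout
(C) reversed diode — does not account for oscillation
(D) open feedback resistor — audible hum ✓; quiescent current low ✗; oscillation ✓; intermittent dropout ✗; output clipping ✗
Only (A) is consistent with every observation.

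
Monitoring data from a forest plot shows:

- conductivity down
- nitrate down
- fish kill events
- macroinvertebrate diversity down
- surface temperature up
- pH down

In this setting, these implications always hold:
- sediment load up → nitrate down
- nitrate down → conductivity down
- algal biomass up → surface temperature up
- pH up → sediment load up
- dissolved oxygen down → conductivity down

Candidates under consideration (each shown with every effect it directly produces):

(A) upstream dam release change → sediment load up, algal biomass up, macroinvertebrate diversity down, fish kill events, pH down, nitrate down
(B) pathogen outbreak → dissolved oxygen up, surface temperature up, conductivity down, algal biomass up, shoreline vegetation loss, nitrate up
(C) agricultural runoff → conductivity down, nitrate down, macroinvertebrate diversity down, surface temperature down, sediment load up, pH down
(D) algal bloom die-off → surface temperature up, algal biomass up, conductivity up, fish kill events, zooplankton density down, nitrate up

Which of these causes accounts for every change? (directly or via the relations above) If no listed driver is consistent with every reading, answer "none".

Testing each hypothesis:
(A) upstream dam release change — accounts for every observation (conductivity down through nitrate down → conductivity down)
(B) pathogen outbreak — conductivity down yes; nitrate down NO; fish kill events NO; macroinvertebrate diversity down NO; surface temperature up yes; pH down NO
(C) agricultural runoff — conductivity down yes; nitrate down yes; fish kill events NO; macroinvertebrate diversity down yes; surface temperature up NO; pH down yes
(D) algal bloom die-off — fails on conductivity down, nitrate down, macroinvertebrate diversity down, pH down (predicts conductivity up, not conductivity down; predicts nitrate up, not nitrate down)
(A) alone accounts for all the evidence.

A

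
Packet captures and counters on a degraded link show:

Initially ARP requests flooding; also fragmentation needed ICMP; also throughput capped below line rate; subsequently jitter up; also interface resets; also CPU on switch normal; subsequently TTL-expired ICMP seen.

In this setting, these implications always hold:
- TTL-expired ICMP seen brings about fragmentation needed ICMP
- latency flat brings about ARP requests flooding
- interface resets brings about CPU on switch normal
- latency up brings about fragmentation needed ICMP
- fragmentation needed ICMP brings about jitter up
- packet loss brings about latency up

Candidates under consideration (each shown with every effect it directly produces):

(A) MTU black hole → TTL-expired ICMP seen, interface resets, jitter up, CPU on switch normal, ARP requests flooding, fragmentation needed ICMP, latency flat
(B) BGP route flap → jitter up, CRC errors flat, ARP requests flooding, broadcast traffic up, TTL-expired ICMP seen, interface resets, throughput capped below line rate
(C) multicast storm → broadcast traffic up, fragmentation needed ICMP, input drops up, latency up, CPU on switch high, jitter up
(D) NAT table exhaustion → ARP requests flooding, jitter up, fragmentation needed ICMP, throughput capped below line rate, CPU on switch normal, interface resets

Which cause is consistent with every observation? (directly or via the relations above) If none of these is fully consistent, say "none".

B

For each candidate, compare predicted effects to what was observed:
(A) MTU black hole — ARP requests flooding ✓; fragmentation needed ICMP ✓; throughput capped below line rate ✗; jitter up ✓; interface resets ✓; CPU on switch normal ✓; TTL-expired ICMP seen ✓
(B) BGP route flap — accounts for every observation (fragmentation needed ICMP through TTL-expired ICMP seen → fragmentation needed ICMP)
(C) multicast storm — ARP requests flooding ✗; fragmentation needed ICMP ✓; throughput capped below line rate ✗; jitter up ✓; interface resets ✗; CPU on switch normal ✗; TTL-expired ICMP seen ✗
(D) NAT table exhaustion — ARP requests flooding ✓; fragmentation needed ICMP ✓; throughput capped below line rate ✓; jitter up ✓; interface resets ✓; CPU on switch normal ✓; TTL-expired ICMP seen ✗
(B) alone accounts for all the evidence.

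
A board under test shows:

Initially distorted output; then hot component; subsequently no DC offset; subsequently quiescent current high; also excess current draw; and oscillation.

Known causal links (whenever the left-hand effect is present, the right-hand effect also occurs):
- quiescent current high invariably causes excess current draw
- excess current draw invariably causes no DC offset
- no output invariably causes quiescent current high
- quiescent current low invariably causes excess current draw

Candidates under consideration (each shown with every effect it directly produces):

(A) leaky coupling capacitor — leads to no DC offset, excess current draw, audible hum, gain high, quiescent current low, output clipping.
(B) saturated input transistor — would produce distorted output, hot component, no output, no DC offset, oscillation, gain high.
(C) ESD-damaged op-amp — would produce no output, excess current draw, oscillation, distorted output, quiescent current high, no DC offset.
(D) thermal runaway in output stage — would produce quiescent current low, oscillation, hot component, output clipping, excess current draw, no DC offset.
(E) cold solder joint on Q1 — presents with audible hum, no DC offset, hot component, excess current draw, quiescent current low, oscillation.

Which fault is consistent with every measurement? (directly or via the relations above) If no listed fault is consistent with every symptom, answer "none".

Testing each hypothesis:
(A) leaky coupling capacitor — distorted output ✗; hot component ✗; no DC offset ✓; quiescent current high ✗; excess current draw ✓; oscillation ✗
(B) saturated input transistor — accounts for every observation (quiescent current high through no output → quiescent current high)
(C) ESD-damaged op-amp — distorted output ✓; hot component ✗; no DC offset ✓; quiescent current high ✓; excess current draw ✓; oscillation ✓
(D) thermal runaway in output stage — distorted output ✗; hot component ✓; no DC offset ✓; quiescent current high ✗; excess current draw ✓; oscillation ✓
(E) cold solder joint on Q1 — fails on distorted output, quiescent current high (predicts quiescent current low, not quiescent current high)
(B) alone accounts for all the evidence.

B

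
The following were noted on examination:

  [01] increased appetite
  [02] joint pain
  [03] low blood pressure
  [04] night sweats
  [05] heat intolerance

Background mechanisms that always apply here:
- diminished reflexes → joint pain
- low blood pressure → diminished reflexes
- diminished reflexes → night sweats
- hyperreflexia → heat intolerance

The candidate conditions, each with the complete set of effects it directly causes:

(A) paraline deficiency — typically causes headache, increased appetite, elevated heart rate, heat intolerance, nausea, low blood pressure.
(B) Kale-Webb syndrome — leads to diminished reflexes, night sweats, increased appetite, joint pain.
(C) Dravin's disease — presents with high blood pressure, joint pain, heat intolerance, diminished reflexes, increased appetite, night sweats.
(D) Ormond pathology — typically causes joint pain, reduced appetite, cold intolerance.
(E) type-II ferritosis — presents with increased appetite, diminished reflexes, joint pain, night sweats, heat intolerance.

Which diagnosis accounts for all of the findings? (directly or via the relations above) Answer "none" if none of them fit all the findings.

Checking each candidate against the observations:
(A) paraline deficiency — increased appetite ✓; joint pain ✓ (by low blood pressure → diminished reflexes → joint pain); low blood pressure ✓; night sweats ✓ (by low blood pressure → diminished reflexes → night sweats); heat intolerance ✓
(B) Kale-Webb syndrome — increased appetite ✓; joint pain ✓; low blood pressure ✗; night sweats ✓; heat intolerance ✗
(C) Dravin's disease — increased appetite ✓; joint pain ✓; low blood pressure ✗; night sweats ✓; heat intolerance ✓
(D) Ormond pathology — fails on increased appetite, low blood pressure, night sweats, heat intolerance (predicts reduced appetite, not increased appetite; predicts cold intolerance, not heat intolerance)
(E) type-II ferritosis — does not account for low blood pressure
Only (A) is consistent with every observation.

A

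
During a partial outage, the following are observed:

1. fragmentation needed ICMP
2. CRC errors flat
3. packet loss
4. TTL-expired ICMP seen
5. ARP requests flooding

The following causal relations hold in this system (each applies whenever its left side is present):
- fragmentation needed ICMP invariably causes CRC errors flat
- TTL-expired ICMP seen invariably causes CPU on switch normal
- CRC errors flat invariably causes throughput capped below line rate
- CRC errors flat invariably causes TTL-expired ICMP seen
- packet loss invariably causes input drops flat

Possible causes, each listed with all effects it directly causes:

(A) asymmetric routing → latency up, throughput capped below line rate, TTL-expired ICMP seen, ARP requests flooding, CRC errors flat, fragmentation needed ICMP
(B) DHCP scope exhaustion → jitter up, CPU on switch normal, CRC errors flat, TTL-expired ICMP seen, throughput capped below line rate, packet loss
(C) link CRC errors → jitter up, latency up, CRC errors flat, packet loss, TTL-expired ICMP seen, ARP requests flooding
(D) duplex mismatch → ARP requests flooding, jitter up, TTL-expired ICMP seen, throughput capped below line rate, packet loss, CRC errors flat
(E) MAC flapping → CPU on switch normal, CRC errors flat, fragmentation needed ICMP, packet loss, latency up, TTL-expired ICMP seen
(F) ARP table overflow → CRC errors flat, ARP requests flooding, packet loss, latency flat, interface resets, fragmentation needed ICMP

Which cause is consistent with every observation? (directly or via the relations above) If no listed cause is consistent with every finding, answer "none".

Checking each candidate against the observations:
(A) asymmetric routing — does not account for packet loss
(B) DHCP scope exhaustion — does not account for fragmentation needed ICMP, ARP requests flooding
(C) link CRC errors — fragmentation needed ICMP ✗; CRC errors flat ✓; packet loss ✓; TTL-expired ICMP seen ✓; ARP requests flooding ✓
(D) duplex mismatch — does not account for fragmentation needed ICMP
(E) MAC flapping — fragmentation needed ICMP ✓; CRC errors flat ✓; packet loss ✓; TTL-expired ICMP seen ✓; ARP requests flooding ✗
(F) ARP table overflow — accounts for every observation (TTL-expired ICMP seen through CRC errors flat → TTL-expired ICMP seen)
(F) is the only candidate with no mismatches.

F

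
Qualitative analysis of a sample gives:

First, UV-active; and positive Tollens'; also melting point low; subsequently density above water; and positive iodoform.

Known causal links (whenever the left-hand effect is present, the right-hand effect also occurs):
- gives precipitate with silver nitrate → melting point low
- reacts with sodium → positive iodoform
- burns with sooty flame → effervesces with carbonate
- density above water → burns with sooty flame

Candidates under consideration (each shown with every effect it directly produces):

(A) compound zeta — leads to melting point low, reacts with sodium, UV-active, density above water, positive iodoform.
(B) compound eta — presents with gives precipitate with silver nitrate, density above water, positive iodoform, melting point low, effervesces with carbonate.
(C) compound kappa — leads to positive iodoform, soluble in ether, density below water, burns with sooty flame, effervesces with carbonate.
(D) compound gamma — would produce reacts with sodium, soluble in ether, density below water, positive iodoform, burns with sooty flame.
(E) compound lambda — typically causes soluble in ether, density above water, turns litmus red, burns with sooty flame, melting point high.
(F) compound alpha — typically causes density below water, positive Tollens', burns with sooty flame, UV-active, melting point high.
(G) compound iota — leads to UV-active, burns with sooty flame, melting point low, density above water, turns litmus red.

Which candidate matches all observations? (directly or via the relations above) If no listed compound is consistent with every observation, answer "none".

For each candidate, compare predicted effects to what was observed:
(A) compound zeta — UV-active yes; positive Tollens' NO; melting point low yes; density above water yes; positive iodoform yes
(B) compound eta — UV-active NO; positive Tollens' NO; melting point low yes; density above water yes; positive iodoform yes
(C) compound kappa — UV-active NO; positive Tollens' NO; melting point low NO; density above water NO; positive iodoform yes
(D) compound gamma — UV-active NO; positive Tollens' NO; melting point low NO; density above water NO; positive iodoform yes
(E) compound lambda — UV-active NO; positive Tollens' NO; melting point low NO; density above water yes; positive iodoform NO
(F) compound alpha — UV-active yes; positive Tollens' yes; melting point low NO; density above water NO; positive iodoform NO
(G) compound iota — UV-active yes; positive Tollens' NO; melting point low yes; density above water yes; positive iodoform NO
No candidate is consistent with all observations.

none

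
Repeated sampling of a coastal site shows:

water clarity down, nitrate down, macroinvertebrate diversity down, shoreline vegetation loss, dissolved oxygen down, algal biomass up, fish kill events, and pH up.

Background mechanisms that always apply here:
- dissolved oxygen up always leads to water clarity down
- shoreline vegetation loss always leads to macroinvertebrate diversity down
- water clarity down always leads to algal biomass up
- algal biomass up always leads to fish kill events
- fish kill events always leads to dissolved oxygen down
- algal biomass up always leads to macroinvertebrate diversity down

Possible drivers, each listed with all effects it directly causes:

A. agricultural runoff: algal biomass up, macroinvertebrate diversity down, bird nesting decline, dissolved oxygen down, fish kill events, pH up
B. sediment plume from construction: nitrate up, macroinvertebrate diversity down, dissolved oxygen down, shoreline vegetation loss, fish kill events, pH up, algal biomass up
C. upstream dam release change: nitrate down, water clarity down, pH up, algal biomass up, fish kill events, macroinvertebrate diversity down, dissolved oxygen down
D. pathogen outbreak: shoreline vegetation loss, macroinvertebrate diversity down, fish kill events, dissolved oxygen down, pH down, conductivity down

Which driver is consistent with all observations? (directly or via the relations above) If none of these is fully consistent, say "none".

none

Per-candidate check:
(A) agricultural runoff — water clarity down ✗; nitrate down ✗; macroinvertebrate diversity down ✓; shoreline vegetation loss ✗; dissolved oxygen down ✓; algal biomass up ✓; fish kill events ✓; pH up ✓
(B) sediment plume from construction — fails on water clarity down, nitrate down (predicts nitrate up, not nitrate down)
(C) upstream dam release change — does not account for shoreline vegetation loss
(D) pathogen outbreak — water clarity down ✗; nitrate down ✗; macroinvertebrate diversity down ✓; shoreline vegetation loss ✓; dissolved oxygen down ✓; algal biomass up ✗; fish kill events ✓; pH up ✗
None of the listed candidates fits everything.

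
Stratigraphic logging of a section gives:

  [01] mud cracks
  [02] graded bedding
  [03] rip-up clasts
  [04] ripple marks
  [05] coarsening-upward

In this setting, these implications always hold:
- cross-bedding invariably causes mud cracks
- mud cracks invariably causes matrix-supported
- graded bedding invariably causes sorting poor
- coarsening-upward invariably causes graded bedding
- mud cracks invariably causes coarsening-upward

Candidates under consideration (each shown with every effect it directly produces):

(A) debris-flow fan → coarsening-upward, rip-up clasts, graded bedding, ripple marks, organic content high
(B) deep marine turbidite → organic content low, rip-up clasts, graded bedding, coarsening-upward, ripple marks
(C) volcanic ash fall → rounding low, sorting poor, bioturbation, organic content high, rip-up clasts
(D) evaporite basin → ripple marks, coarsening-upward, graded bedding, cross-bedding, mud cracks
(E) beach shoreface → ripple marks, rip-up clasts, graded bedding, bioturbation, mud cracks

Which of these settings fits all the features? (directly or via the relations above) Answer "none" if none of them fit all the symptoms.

E

Per-candidate check:
(A) debris-flow fan — mud cracks miss; graded bedding match; rip-up clasts match; ripple marks match; coarsening-upward match
(B) deep marine turbidite — does not account for mud cracks
(C) volcanic ash fall — does not account for mud cracks, graded bedding, ripple marks, coarsening-upward
(D) evaporite basin — does not account for rip-up clasts
(E) beach shoreface — mud cracks match; graded bedding match; rip-up clasts match; ripple marks match; coarsening-upward match (via mud cracks → coarsening-upward)
(E) alone accounts for all the evidence.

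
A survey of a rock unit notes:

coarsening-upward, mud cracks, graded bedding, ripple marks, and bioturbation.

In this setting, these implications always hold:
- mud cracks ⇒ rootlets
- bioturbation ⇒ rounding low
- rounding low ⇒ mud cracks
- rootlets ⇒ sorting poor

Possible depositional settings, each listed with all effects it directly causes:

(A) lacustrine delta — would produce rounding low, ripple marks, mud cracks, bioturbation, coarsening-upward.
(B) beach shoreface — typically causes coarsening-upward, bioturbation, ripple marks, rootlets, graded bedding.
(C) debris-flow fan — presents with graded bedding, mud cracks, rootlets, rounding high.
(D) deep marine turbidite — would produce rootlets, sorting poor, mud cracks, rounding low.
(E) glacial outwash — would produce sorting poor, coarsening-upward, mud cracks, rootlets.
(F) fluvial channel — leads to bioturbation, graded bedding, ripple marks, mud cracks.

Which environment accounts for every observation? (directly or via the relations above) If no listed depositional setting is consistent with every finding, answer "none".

B

Per-candidate check:
(A) lacustrine delta — coarsening-upward yes; mud cracks yes; graded bedding NO; ripple marks yes; bioturbation yes
(B) beach shoreface — coarsening-upward yes; mud cracks yes (by bioturbation → rounding low → mud cracks); graded bedding yes; ripple marks yes; bioturbation yes
(C) debris-flow fan — does not account for coarsening-upward, ripple marks, bioturbation
(D) deep marine turbidite — does not account for coarsening-upward, graded bedding, ripple marks, bioturbation
(E) glacial outwash — does not account for graded bedding, ripple marks, bioturbation
(F) fluvial channel — coarsening-upward NO; mud cracks yes; graded bedding yes; ripple marks yes; bioturbation yes
(B) is the only candidate with no mismatches.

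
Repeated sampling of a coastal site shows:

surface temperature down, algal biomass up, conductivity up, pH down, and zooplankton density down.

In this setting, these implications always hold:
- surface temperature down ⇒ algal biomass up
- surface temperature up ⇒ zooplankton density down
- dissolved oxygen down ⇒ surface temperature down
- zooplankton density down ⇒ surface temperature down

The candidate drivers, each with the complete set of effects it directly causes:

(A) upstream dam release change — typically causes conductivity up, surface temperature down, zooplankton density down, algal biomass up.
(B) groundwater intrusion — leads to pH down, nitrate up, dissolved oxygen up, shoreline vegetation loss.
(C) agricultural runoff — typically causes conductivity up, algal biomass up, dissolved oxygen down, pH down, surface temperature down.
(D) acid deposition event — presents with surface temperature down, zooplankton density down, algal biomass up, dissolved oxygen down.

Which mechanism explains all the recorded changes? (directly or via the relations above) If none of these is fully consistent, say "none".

For each candidate, compare predicted effects to what was observed:
(A) upstream dam release change — surface temperature down yes; algal biomass up yes; conductivity up yes; pH down NO; zooplankton density down yes
(B) groundwater intrusion — surface temperature down NO; algal biomass up NO; conductivity up NO; pH down yes; zooplankton density down NO
(C) agricultural runoff — does not account for zooplankton density down
(D) acid deposition event — does not account for conductivity up, pH down
No candidate is consistent with all observations.

none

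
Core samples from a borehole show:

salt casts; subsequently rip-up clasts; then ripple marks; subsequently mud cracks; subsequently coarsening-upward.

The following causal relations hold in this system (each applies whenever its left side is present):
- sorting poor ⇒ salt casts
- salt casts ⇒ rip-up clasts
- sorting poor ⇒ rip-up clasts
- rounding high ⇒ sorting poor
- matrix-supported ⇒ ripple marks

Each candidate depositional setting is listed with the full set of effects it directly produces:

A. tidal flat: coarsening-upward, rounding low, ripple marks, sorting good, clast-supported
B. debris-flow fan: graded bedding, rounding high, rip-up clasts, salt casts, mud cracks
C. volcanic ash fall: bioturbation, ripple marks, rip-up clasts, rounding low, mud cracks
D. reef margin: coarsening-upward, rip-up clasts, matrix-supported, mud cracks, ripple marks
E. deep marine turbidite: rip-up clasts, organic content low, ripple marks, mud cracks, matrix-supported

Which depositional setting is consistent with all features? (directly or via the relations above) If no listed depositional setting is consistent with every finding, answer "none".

Checking each candidate against the observations:
(A) tidal flat — does not account for salt casts, rip-up clasts, mud cracks
(B) debris-flow fan — salt casts ✓; rip-up clasts ✓; ripple marks ✗; mud cracks ✓; coarsening-upward ✗
(C) volcanic ash fall — salt casts ✗; rip-up clasts ✓; ripple marks ✓; mud cracks ✓; coarsening-upward ✗
(D) reef margin — salt casts ✗; rip-up clasts ✓; ripple marks ✓; mud cracks ✓; coarsening-upward ✓
(E) deep marine turbidite — salt casts ✗; rip-up clasts ✓; ripple marks ✓; mud cracks ✓; coarsening-upward ✗
No candidate is consistent with all observations.

none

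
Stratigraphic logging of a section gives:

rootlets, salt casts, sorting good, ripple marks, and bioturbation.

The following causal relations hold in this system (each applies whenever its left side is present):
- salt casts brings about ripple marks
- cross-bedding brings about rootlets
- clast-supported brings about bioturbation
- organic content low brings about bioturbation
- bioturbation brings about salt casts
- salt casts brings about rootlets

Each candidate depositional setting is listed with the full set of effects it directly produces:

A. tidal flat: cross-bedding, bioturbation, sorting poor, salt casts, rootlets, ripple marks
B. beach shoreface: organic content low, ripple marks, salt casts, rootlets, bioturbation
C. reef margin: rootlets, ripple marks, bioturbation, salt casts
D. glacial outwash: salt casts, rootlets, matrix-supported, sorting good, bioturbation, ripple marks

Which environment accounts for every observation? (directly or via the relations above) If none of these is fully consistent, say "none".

For each candidate, compare predicted effects to what was observed:
(A) tidal flat — rootlets match; salt casts match; sorting good miss; ripple marks match; bioturbation match
(B) beach shoreface — does not account for sorting good
(C) reef margin — rootlets match; salt casts match; sorting good miss; ripple marks match; bioturbation match
(D) glacial outwash — rootlets match; salt casts match; sorting good match; ripple marks match; bioturbation match
Only (D) is consistent with every observation.

D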